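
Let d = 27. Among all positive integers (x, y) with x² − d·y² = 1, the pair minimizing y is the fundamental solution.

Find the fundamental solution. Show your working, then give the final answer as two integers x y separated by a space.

26 5

d=27: √d = [5; 5,10] (ℓ=2, even), read p_1/q_1
step 0: (5, 1)  from 5·(1,0) + (0,1)
step 1: (26, 5)  from 5·(5,1) + (1,0)
fundamental: x₁=26, y₁=5  (since 676 − 27·25 = 1)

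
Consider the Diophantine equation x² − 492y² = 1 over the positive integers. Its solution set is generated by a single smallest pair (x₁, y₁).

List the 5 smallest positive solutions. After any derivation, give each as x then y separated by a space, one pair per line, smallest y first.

√492 = [22; 5,1,1,10,1,1,5,44, …], period ℓ=8 (even) → k=7
step 0: (22, 1)  from 22·(1,0) + (0,1)
…
step 2: (133, 6)  from 1·(111,5) + (22,1)
…
step 5: (2817, 127)  from 1·(2573,116) + (244,11)
step 6: (5390, 243)  from 1·(2817,127) + (2573,116)
step 7: (29767, 1342)  from 5·(5390,243) + (2817,127)
→ (29767, 1342).  Check: 29767²=886074289, 492·1342²=886074288, difference 1.
(29767+1342√492)^2 = 1772148577 + 79894628√492
(29767+1342√492)^3 = 105503093353351 + 4756446782010√492
(29767+1342√492)^4 = 6281021157926249857 + 283170302640288712√492
(29767+1342√492)^5 = 373934313510478265633287 + 16858260792630501398198√492

29767 1342
1772148577 79894628
105503093353351 4756446782010
6281021157926249857 283170302640288712
373934313510478265633287 16858260792630501398198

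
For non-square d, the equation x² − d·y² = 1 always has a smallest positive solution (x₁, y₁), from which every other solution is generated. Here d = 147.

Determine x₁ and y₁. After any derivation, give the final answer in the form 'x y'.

[12; 8,24] for √147; ℓ=2 ⇒ convergent index 1
step 0: (12, 1)  from 12·(1,0) + (0,1)
step 1: (97, 8)  from 8·(12,1) + (1,0)
(x₁, y₁) = (97, 8);  97² − 147·8² = 1 ✓

97 8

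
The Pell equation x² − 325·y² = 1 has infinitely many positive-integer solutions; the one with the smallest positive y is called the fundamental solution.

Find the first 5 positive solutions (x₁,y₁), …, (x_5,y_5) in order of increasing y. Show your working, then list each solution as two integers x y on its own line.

√325 → a₀=18, period (36); ℓ=1 odd so k=1
i=0: a=18 ⇒ p=18, q=1
i=1: a=36 ⇒ p=649, q=36
→ (649, 36).  Check: 649²=421201, 325·36²=421200, difference 1.
k=2:  x_2 = 649·649+325·36·36 = 842401,  y_2 = 649·36+36·649 = 46728
k=3:  x_3 = 649·842401+325·36·46728 = 1093435849,  y_3 = 649·46728+36·842401 = 60652908
k=4:  x_4 = 649·1093435849+325·36·60652908 = 1419278889601,  y_4 = 649·60652908+36·1093435849 = 78727427856
k=5:  x_5 = 649·1419278889601+325·36·78727427856 = 1842222905266249,  y_5 = 649·78727427856+36·1419278889601 = 102188140704180

649 36
842401 46728
1093435849 60652908
1419278889601 78727427856
1842222905266249 102188140704180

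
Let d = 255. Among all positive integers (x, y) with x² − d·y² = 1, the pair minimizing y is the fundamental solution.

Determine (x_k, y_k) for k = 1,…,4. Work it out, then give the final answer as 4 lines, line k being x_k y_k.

d=255: √d = [15; 1,30] (ℓ=2, even), read p_1/q_1
a_0=15:  p_0=15·1+0=15,  q_0=15·0+1=1
a_1=1:  p_1=1·15+1=16,  q_1=1·1+0=1
fundamental: x₁=16, y₁=1  (since 256 − 255·1 = 1)
n=2: (16,1)∘(16,1) = (16·16+255·1·1, 16·1+1·16) = (511,32)
n=3: (511,32)∘(16,1) = (16·511+255·1·32, 16·32+1·511) = (16336,1023)
n=4: (16336,1023)∘(16,1) = (16·16336+255·1·1023, 16·1023+1·16336) = (522241,32704)

16 1
511 32
16336 1023
522241 32704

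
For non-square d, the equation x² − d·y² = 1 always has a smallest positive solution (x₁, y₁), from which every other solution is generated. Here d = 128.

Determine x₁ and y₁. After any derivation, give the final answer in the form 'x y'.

√128 = [11; 3,5,3,22, …], period ℓ=4 (even) → k=3
k=0  a_k=11  p_k/q_k = 11/1
k=1  a_k=3  p_k/q_k = 34/3
k=2  a_k=5  p_k/q_k = 181/16
k=3  a_k=3  p_k/q_k = 577/51
fundamental: x₁=577, y₁=51  (since 332929 − 128·2601 = 1)

577 51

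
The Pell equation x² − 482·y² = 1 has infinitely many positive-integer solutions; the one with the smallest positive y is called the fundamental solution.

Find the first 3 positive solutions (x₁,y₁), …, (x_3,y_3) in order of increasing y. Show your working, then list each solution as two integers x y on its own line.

√482 → a₀=21, period (1,20,1,42); ℓ=4 even so k=3
a_0=21:  p_0=21·1+0=21,  q_0=21·0+1=1
a_1=1:  p_1=1·21+1=22,  q_1=1·1+0=1
a_2=20:  p_2=20·22+21=461,  q_2=20·1+1=21
a_3=1:  p_3=1·461+22=483,  q_3=1·21+1=22
fundamental: x₁=483, y₁=22  (since 233289 − 482·484 = 1)
(x_2, y_2) = (483·483 + 482·22·22, 483·22 + 22·483) = (466577, 21252)
(x_3, y_3) = (483·466577 + 482·22·21252, 483·21252 + 22·466577) = (450712899, 20529410)

483 22
466577 21252
450712899 20529410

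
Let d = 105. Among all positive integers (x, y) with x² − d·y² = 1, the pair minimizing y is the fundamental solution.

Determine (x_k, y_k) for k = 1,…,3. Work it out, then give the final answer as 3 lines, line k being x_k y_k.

√105 → a₀=10, period (4,20); ℓ=2 even so k=1
i=0: a=10 ⇒ p=10, q=1
i=1: a=4 ⇒ p=41, q=4
→ (41, 4).  Check: 41²=1681, 105·4²=1680, difference 1.
n=2: (41,4)∘(41,4) = (41·41+105·4·4, 41·4+4·41) = (3361,328)
n=3: (3361,328)∘(41,4) = (41·3361+105·4·328, 41·328+4·3361) = (275561,26892)

41 4
3361 328
275561 26892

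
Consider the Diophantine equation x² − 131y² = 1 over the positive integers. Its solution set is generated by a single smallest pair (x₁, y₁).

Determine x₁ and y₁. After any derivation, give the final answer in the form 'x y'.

10610 927

d=131: √d = [11; 2,4,11,4,2,22] (ℓ=6, even), read p_5/q_5
a_0=11:  p_0=11·1+0=11,  q_0=11·0+1=1
a_1=2:  p_1=2·11+1=23,  q_1=2·1+0=2
a_2=4:  p_2=4·23+11=103,  q_2=4·2+1=9
…
a_4=4:  p_4=4·1156+103=4727,  q_4=4·101+9=413
a_5=2:  p_5=2·4727+1156=10610,  q_5=2·413+101=927
(x₁, y₁) = (10610, 927);  10610² − 131·927² = 1 ✓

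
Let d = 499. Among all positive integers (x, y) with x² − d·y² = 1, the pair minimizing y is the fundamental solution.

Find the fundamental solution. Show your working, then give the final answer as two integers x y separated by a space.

4490 201

√499 → a₀=22, period (2,1,21,1,2,44); ℓ=6 even so k=5
a_0=22:  p_0=22·1+0=22,  q_0=22·0+1=1
…
a_4=1:  p_4=1·1452+67=1519,  q_4=1·65+3=68
a_5=2:  p_5=2·1519+1452=4490,  q_5=2·68+65=201
(x₁, y₁) = (4490, 201);  4490² − 499·201² = 1 ✓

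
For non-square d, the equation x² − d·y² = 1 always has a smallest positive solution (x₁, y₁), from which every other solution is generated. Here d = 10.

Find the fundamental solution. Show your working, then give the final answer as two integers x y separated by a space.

19 6

√10 → a₀=3, period (6); ℓ=1 odd so k=1
i=0: a=3 ⇒ p=3, q=1
i=1: a=6 ⇒ p=19, q=6
(x₁, y₁) = (19, 6);  19² − 10·6² = 1 ✓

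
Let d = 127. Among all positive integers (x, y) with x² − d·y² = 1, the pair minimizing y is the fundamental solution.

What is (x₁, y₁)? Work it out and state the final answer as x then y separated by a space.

4730624 419775

√127 → a₀=11, period (3,1,2,2,7,11,7,2,2,1,3,22); ℓ=12 even so k=11
k=0  a_k=11  p_k/q_k = 11/1
k=1  a_k=3  p_k/q_k = 34/3
k=2  a_k=1  p_k/q_k = 45/4
k=3  a_k=2  p_k/q_k = 124/11
…
k=5  a_k=7  p_k/q_k = 2175/193
k=6  a_k=11  p_k/q_k = 24218/2149
k=7  a_k=7  p_k/q_k = 171701/15236
k=8  a_k=2  p_k/q_k = 367620/32621
k=9  a_k=2  p_k/q_k = 906941/80478
k=10  a_k=1  p_k/q_k = 1274561/113099
k=11  a_k=3  p_k/q_k = 4730624/419775
(x₁, y₁) = (4730624, 419775);  4730624² − 127·419775² = 1 ✓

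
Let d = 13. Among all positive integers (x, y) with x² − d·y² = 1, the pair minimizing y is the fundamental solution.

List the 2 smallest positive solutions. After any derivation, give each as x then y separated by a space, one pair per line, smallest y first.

649 180
842401 233640

[3; 1,1,1,1,6] for √13; ℓ=5 ⇒ convergent index 9
a_0=3:  p_0=3·1+0=3,  q_0=3·0+1=1
…
a_2=1:  p_2=1·4+3=7,  q_2=1·1+1=2
…
a_4=1:  p_4=1·11+7=18,  q_4=1·3+2=5
a_5=6:  p_5=6·18+11=119,  q_5=6·5+3=33
…
a_8=1:  p_8=1·256+137=393,  q_8=1·71+38=109
a_9=1:  p_9=1·393+256=649,  q_9=1·109+71=180
→ (649, 180).  Check: 649²=421201, 13·180²=421200, difference 1.
(x_2, y_2) = (649·649 + 13·180·180, 649·180 + 180·649) = (842401, 233640)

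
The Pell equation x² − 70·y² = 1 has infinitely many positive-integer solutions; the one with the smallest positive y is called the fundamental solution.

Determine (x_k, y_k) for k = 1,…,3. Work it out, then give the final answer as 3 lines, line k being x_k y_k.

√70 → a₀=8, period (2,1,2,1,2,16); ℓ=6 even so k=5
a_0=8:  p_0=8·1+0=8,  q_0=8·0+1=1
…
a_3=2:  p_3=2·25+17=67,  q_3=2·3+2=8
a_4=1:  p_4=1·67+25=92,  q_4=1·8+3=11
a_5=2:  p_5=2·92+67=251,  q_5=2·11+8=30
→ (251, 30).  Check: 251²=63001, 70·30²=63000, difference 1.
n=2: (251,30)∘(251,30) = (251·251+70·30·30, 251·30+30·251) = (126001,15060)
n=3: (126001,15060)∘(251,30) = (251·126001+70·30·15060, 251·15060+30·126001) = (63252251,7560090)

251 30
126001 15060
63252251 7560090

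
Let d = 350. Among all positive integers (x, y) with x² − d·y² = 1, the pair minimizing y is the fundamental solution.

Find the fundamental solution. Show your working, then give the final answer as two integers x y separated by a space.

d=350: √d = [18; 1,2,2,2,1,36] (ℓ=6, even), read p_5/q_5
step 0: (18, 1)  from 18·(1,0) + (0,1)
step 1: (19, 1)  from 1·(18,1) + (1,0)
…
step 3: (131, 7)  from 2·(56,3) + (19,1)
step 4: (318, 17)  from 2·(131,7) + (56,3)
step 5: (449, 24)  from 1·(318,17) + (131,7)
fundamental: x₁=449, y₁=24  (since 201601 − 350·576 = 1)

449 24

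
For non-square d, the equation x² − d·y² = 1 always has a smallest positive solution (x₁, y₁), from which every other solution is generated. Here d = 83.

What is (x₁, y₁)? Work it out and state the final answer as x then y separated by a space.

82 9

√83 = [9; 9,18, …], period ℓ=2 (even) → k=1
a_0=9:  p_0=9·1+0=9,  q_0=9·0+1=1
a_1=9:  p_1=9·9+1=82,  q_1=9·1+0=9
→ (82, 9).  Check: 82²=6724, 83·9²=6723, difference 1.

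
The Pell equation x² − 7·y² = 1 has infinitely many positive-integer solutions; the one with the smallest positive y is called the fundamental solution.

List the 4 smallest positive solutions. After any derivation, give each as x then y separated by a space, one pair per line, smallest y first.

8 3
127 48
2024 765
32257 12192

√7 = [2; 1,1,1,4, …], period ℓ=4 (even) → k=3
i=0: a=2 ⇒ p=2, q=1
i=1: a=1 ⇒ p=3, q=1
i=2: a=1 ⇒ p=5, q=2
i=3: a=1 ⇒ p=8, q=3
fundamental: x₁=8, y₁=3  (since 64 − 7·9 = 1)
(8+3√7)^2 = 127 + 48√7
(8+3√7)^3 = 2024 + 765√7
(8+3√7)^4 = 32257 + 12192√7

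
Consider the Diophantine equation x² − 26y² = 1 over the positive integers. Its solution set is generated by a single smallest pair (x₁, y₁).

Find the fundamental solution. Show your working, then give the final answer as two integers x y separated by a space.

√26 = [5; 10, …], period ℓ=1 (odd) → k=1
k=0  a_k=5  p_k/q_k = 5/1
k=1  a_k=10  p_k/q_k = 51/10
fundamental: x₁=51, y₁=10  (since 2601 − 26·100 = 1)

51 10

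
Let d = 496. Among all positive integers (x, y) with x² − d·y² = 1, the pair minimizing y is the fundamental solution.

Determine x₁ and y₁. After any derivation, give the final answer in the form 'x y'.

d=496: √d = [22; 3,1,2,4,1,…,1,3,44] (ℓ=16, even), read p_15/q_15
step 0: (22, 1)  from 22·(1,0) + (0,1)
…
step 2: (89, 4)  from 1·(67,3) + (22,1)
step 3: (245, 11)  from 2·(89,4) + (67,3)
step 4: (1069, 48)  from 4·(245,11) + (89,4)
…
step 9: (35166, 1579)  from 2·(14543,653) + (6080,273)
…
step 14: (1252502, 56239)  from 1·(863293,38763) + (389209,17476)
step 15: (4620799, 207480)  from 3·(1252502,56239) + (863293,38763)
→ (4620799, 207480).  Check: 4620799²=21351783398401, 496·207480²=21351783398400, difference 1.

4620799 207480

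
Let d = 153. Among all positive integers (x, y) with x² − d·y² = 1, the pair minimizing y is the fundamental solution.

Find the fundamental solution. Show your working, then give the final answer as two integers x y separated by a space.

d=153: √d = [12; 2,1,2,2,2,1,2,24] (ℓ=8, even), read p_7/q_7
step 0: (12, 1)  from 12·(1,0) + (0,1)
step 1: (25, 2)  from 2·(12,1) + (1,0)
step 2: (37, 3)  from 1·(25,2) + (12,1)
…
step 4: (235, 19)  from 2·(99,8) + (37,3)
step 5: (569, 46)  from 2·(235,19) + (99,8)
step 6: (804, 65)  from 1·(569,46) + (235,19)
step 7: (2177, 176)  from 2·(804,65) + (569,46)
(x₁, y₁) = (2177, 176);  2177² − 153·176² = 1 ✓

2177 176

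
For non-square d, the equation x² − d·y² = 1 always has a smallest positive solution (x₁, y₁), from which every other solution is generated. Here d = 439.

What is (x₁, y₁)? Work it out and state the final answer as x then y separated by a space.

440 21

[20; 1,19,1,40] for √439; ℓ=4 ⇒ convergent index 3
a_0=20:  p_0=20·1+0=20,  q_0=20·0+1=1
a_1=1:  p_1=1·20+1=21,  q_1=1·1+0=1
a_2=19:  p_2=19·21+20=419,  q_2=19·1+1=20
a_3=1:  p_3=1·419+21=440,  q_3=1·20+1=21
fundamental: x₁=440, y₁=21  (since 193600 − 439·441 = 1)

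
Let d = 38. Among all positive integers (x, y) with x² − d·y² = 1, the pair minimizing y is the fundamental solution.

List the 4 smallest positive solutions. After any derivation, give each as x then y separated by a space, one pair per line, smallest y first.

37 6
2737 444
202501 32850
14982337 2430456

√38 = [6; 6,12, …], period ℓ=2 (even) → k=1
k=0  a_k=6  p_k/q_k = 6/1
k=1  a_k=6  p_k/q_k = 37/6
(x₁, y₁) = (37, 6);  37² − 38·6² = 1 ✓
k=2:  x_2 = 37·37+38·6·6 = 2737,  y_2 = 37·6+6·37 = 444
k=3:  x_3 = 37·2737+38·6·444 = 202501,  y_3 = 37·444+6·2737 = 32850
k=4:  x_4 = 37·202501+38·6·32850 = 14982337,  y_4 = 37·32850+6·202501 = 2430456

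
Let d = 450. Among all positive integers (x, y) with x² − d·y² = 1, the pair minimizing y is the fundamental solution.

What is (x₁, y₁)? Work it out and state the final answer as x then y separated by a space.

√450 = [21; 4,1,2,4,2,1,4,42, …], period ℓ=8 (even) → k=7
a_0=21:  p_0=21·1+0=21,  q_0=21·0+1=1
…
a_6=1:  p_6=1·2885+1294=4179,  q_6=1·136+61=197
a_7=4:  p_7=4·4179+2885=19601,  q_7=4·197+136=924
fundamental: x₁=19601, y₁=924  (since 384199201 − 450·853776 = 1)

19601 924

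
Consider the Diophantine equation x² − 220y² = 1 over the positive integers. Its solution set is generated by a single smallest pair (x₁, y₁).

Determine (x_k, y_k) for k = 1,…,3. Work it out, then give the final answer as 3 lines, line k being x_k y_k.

89 6
15841 1068
2819609 190098

√220 → a₀=14, period (1,4,1,28); ℓ=4 even so k=3
a_0=14:  p_0=14·1+0=14,  q_0=14·0+1=1
…
a_2=4:  p_2=4·15+14=74,  q_2=4·1+1=5
a_3=1:  p_3=1·74+15=89,  q_3=1·5+1=6
(x₁, y₁) = (89, 6);  89² − 220·6² = 1 ✓
k=2:  x_2 = 89·89+220·6·6 = 15841,  y_2 = 89·6+6·89 = 1068
k=3:  x_3 = 89·15841+220·6·1068 = 2819609,  y_3 = 89·1068+6·15841 = 190098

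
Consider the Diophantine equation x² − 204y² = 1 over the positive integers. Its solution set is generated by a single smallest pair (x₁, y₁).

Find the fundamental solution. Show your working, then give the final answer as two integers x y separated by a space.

4999 350

[14; 3,1,1,6,1,1,3,28] for √204; ℓ=8 ⇒ convergent index 7
step 0: (14, 1)  from 14·(1,0) + (0,1)
…
step 3: (100, 7)  from 1·(57,4) + (43,3)
step 4: (657, 46)  from 6·(100,7) + (57,4)
step 5: (757, 53)  from 1·(657,46) + (100,7)
step 6: (1414, 99)  from 1·(757,53) + (657,46)
step 7: (4999, 350)  from 3·(1414,99) + (757,53)
(x₁, y₁) = (4999, 350);  4999² − 204·350² = 1 ✓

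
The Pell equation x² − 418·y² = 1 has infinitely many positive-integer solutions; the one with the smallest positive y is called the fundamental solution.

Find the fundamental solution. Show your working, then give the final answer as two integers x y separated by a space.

33857 1656

[20; 2,4,20,4,2,40] for √418; ℓ=6 ⇒ convergent index 5
i=0: a=20 ⇒ p=20, q=1
i=1: a=2 ⇒ p=41, q=2
i=2: a=4 ⇒ p=184, q=9
…
i=4: a=4 ⇒ p=15068, q=737
i=5: a=2 ⇒ p=33857, q=1656
(x₁, y₁) = (33857, 1656);  33857² − 418·1656² = 1 ✓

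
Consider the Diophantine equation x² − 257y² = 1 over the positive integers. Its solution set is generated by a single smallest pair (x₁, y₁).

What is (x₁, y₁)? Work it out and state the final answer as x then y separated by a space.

513 32

d=257: √d = [16; 32] (ℓ=1, odd), read p_1/q_1
step 0: (16, 1)  from 16·(1,0) + (0,1)
step 1: (513, 32)  from 32·(16,1) + (1,0)
fundamental: x₁=513, y₁=32  (since 263169 − 257·1024 = 1)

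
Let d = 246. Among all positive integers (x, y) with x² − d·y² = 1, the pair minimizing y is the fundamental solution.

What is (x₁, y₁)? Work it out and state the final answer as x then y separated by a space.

√246 → a₀=15, period (1,2,5,1,14,1,5,2,1,30); ℓ=10 even so k=9
k=0  a_k=15  p_k/q_k = 15/1
…
k=3  a_k=5  p_k/q_k = 251/16
…
k=8  a_k=2  p_k/q_k = 60777/3875
k=9  a_k=1  p_k/q_k = 88805/5662
→ (88805, 5662).  Check: 88805²=7886328025, 246·5662²=7886328024, difference 1.

88805 5662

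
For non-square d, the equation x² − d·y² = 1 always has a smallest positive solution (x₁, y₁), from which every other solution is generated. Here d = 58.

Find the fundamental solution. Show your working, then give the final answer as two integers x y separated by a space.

19603 2574

√58 = [7; 1,1,1,1,1,1,14, …], period ℓ=7 (odd) → k=13
i=0: a=7 ⇒ p=7, q=1
i=1: a=1 ⇒ p=8, q=1
…
i=3: a=1 ⇒ p=23, q=3
…
i=5: a=1 ⇒ p=61, q=8
i=6: a=1 ⇒ p=99, q=13
…
i=8: a=1 ⇒ p=1546, q=203
i=9: a=1 ⇒ p=2993, q=393
…
i=11: a=1 ⇒ p=7532, q=989
i=12: a=1 ⇒ p=12071, q=1585
i=13: a=1 ⇒ p=19603, q=2574
fundamental: x₁=19603, y₁=2574  (since 384277609 − 58·6625476 = 1)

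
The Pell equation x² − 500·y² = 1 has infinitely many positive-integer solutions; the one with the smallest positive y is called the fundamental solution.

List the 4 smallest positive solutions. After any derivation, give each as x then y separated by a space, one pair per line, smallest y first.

930249 41602
1730726404001 77400437796
3220013013190122249 144003359718540806
5990827771012465337616001 267917962749548332043592

[22; 2,1,3,2,1,…,1,2,44] for √500; ℓ=14 ⇒ convergent index 13
a_0=22:  p_0=22·1+0=22,  q_0=22·0+1=1
…
a_8=1:  p_8=1·14445+1364=15809,  q_8=1·646+61=707
…
a_11=3:  p_11=3·76317+30254=259205,  q_11=3·3413+1353=11592
a_12=1:  p_12=1·259205+76317=335522,  q_12=1·11592+3413=15005
a_13=2:  p_13=2·335522+259205=930249,  q_13=2·15005+11592=41602
(x₁, y₁) = (930249, 41602);  930249² − 500·41602² = 1 ✓
(930249+41602√500)^2 = 1730726404001 + 77400437796√500
(930249+41602√500)^3 = 3220013013190122249 + 144003359718540806√500
(930249+41602√500)^4 = 5990827771012465337616001 + 267917962749548332043592√500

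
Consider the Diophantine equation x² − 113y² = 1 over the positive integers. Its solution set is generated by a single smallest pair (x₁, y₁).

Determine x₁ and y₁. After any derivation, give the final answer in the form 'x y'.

√113 → a₀=10, period (1,1,1,2,2,1,1,1,20); ℓ=9 odd so k=17
i=0: a=10 ⇒ p=10, q=1
i=1: a=1 ⇒ p=11, q=1
i=2: a=1 ⇒ p=21, q=2
i=3: a=1 ⇒ p=32, q=3
i=4: a=2 ⇒ p=85, q=8
i=5: a=2 ⇒ p=202, q=19
i=6: a=1 ⇒ p=287, q=27
…
i=8: a=1 ⇒ p=776, q=73
…
i=10: a=1 ⇒ p=16785, q=1579
…
i=12: a=1 ⇒ p=49579, q=4664
…
i=14: a=2 ⇒ p=313483, q=29490
i=15: a=1 ⇒ p=445435, q=41903
i=16: a=1 ⇒ p=758918, q=71393
i=17: a=1 ⇒ p=1204353, q=113296
fundamental: x₁=1204353, y₁=113296  (since 1450466148609 − 113·12835983616 = 1)

1204353 113296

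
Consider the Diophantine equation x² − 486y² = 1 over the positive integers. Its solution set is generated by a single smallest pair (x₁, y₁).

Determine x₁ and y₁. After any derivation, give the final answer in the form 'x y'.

√486 = [22; 22,44, …], period ℓ=2 (even) → k=1
k=0  a_k=22  p_k/q_k = 22/1
k=1  a_k=22  p_k/q_k = 485/22
(x₁, y₁) = (485, 22);  485² − 486·22² = 1 ✓

485 22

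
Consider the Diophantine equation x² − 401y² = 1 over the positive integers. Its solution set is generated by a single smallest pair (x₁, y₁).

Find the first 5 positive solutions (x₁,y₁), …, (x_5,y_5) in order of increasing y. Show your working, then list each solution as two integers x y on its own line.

d=401: √d = [20; 40] (ℓ=1, odd), read p_1/q_1
a_0=20:  p_0=20·1+0=20,  q_0=20·0+1=1
a_1=40:  p_1=40·20+1=801,  q_1=40·1+0=40
(x₁, y₁) = (801, 40);  801² − 401·40² = 1 ✓
n=2: (801,40)∘(801,40) = (801·801+401·40·40, 801·40+40·801) = (1283201,64080)
n=3: (1283201,64080)∘(801,40) = (801·1283201+401·40·64080, 801·64080+40·1283201) = (2055687201,102656120)
n=4: (2055687201,102656120)∘(801,40) = (801·2055687201+401·40·102656120, 801·102656120+40·2055687201) = (3293209612801,164455040160)
n=5: (3293209612801,164455040160)∘(801,40) = (801·3293209612801+401·40·164455040160, 801·164455040160+40·3293209612801) = (5275719744020001,263456871680200)

801 40
1283201 64080
2055687201 102656120
3293209612801 164455040160
5275719744020001 263456871680200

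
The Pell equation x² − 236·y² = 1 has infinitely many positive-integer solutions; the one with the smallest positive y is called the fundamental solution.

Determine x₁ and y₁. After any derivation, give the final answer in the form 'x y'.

561799 36570

√236 = [15; 2,1,3,5,1,6,1,5,3,1,2,30, …], period ℓ=12 (even) → k=11
i=0: a=15 ⇒ p=15, q=1
…
i=2: a=1 ⇒ p=46, q=3
i=3: a=3 ⇒ p=169, q=11
i=4: a=5 ⇒ p=891, q=58
…
i=8: a=5 ⇒ p=48806, q=3177
…
i=10: a=1 ⇒ p=203535, q=13249
i=11: a=2 ⇒ p=561799, q=36570
(x₁, y₁) = (561799, 36570);  561799² − 236·36570² = 1 ✓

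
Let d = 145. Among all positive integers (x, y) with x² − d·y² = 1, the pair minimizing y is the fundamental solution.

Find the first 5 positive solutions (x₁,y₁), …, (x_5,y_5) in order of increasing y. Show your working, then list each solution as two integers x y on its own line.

√145 → a₀=12, period (24); ℓ=1 odd so k=1
k=0  a_k=12  p_k/q_k = 12/1
k=1  a_k=24  p_k/q_k = 289/24
(x₁, y₁) = (289, 24);  289² − 145·24² = 1 ✓
k=2:  x_2 = 289·289+145·24·24 = 167041,  y_2 = 289·24+24·289 = 13872
k=3:  x_3 = 289·167041+145·24·13872 = 96549409,  y_3 = 289·13872+24·167041 = 8017992
k=4:  x_4 = 289·96549409+145·24·8017992 = 55805391361,  y_4 = 289·8017992+24·96549409 = 4634385504
k=5:  x_5 = 289·55805391361+145·24·4634385504 = 32255419657249,  y_5 = 289·4634385504+24·55805391361 = 2678666803320

289 24
167041 13872
96549409 8017992
55805391361 4634385504
32255419657249 2678666803320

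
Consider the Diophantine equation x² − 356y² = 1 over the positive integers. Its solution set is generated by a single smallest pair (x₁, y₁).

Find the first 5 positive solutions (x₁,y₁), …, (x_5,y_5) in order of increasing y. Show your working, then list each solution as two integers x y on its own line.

500001 26500
500002000001 26500053000
500003000004500001 26500106000079500
500004000010000008000001 26500159000265000106000
500005000017500025000012500001 26500212000556500530000132500

√356 = [18; 1,6,1,1,2,…,6,1,36, …], period ℓ=14 (even) → k=13
k=0  a_k=18  p_k/q_k = 18/1
k=1  a_k=1  p_k/q_k = 19/1
…
k=3  a_k=1  p_k/q_k = 151/8
…
k=5  a_k=2  p_k/q_k = 717/38
k=6  a_k=1  p_k/q_k = 1000/53
k=7  a_k=8  p_k/q_k = 8717/462
…
k=10  a_k=1  p_k/q_k = 37868/2007
k=11  a_k=1  p_k/q_k = 66019/3499
k=12  a_k=6  p_k/q_k = 433982/23001
k=13  a_k=1  p_k/q_k = 500001/26500
fundamental: x₁=500001, y₁=26500  (since 250001000001 − 356·702250000 = 1)
n=2: (500001,26500)∘(500001,26500) = (500001·500001+356·26500·26500, 500001·26500+26500·500001) = (500002000001,26500053000)
n=3: (500002000001,26500053000)∘(500001,26500) = (500001·500002000001+356·26500·26500053000, 500001·26500053000+26500·500002000001) = (500003000004500001,26500106000079500)
n=4: (500003000004500001,26500106000079500)∘(500001,26500) = (500001·500003000004500001+356·26500·26500106000079500, 500001·26500106000079500+26500·500003000004500001) = (500004000010000008000001,26500159000265000106000)
n=5: (500004000010000008000001,26500159000265000106000)∘(500001,26500) = (500001·500004000010000008000001+356·26500·26500159000265000106000, 500001·26500159000265000106000+26500·500004000010000008000001) = (500005000017500025000012500001,26500212000556500530000132500)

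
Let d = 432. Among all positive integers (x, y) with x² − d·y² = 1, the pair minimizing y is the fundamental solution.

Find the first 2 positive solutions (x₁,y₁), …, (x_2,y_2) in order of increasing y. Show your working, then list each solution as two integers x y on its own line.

1351 65
3650401 175630

[20; 1,3,1,1,1,3,1,40] for √432; ℓ=8 ⇒ convergent index 7
k=0  a_k=20  p_k/q_k = 20/1
k=1  a_k=1  p_k/q_k = 21/1
k=2  a_k=3  p_k/q_k = 83/4
…
k=5  a_k=1  p_k/q_k = 291/14
k=6  a_k=3  p_k/q_k = 1060/51
k=7  a_k=1  p_k/q_k = 1351/65
fundamental: x₁=1351, y₁=65  (since 1825201 − 432·4225 = 1)
n=2: (1351,65)∘(1351,65) = (1351·1351+432·65·65, 1351·65+65·1351) = (3650401,175630)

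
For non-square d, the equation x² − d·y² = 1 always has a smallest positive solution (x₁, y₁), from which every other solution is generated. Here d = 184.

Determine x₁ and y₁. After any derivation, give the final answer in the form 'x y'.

[13; 1,1,3,2,1,2,1,2,3,1,1,26] for √184; ℓ=12 ⇒ convergent index 11
k=0  a_k=13  p_k/q_k = 13/1
k=1  a_k=1  p_k/q_k = 14/1
k=2  a_k=1  p_k/q_k = 27/2
…
k=4  a_k=2  p_k/q_k = 217/16
…
k=8  a_k=2  p_k/q_k = 3147/232
…
k=10  a_k=1  p_k/q_k = 13741/1013
k=11  a_k=1  p_k/q_k = 24335/1794
→ (24335, 1794).  Check: 24335²=592192225, 184·1794²=592192224, difference 1.

24335 1794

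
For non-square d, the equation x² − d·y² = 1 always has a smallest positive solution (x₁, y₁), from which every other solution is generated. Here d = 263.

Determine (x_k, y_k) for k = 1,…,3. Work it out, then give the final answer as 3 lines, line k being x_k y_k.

[16; 4,1,1,1,1,15,1,1,1,1,4,32] for √263; ℓ=12 ⇒ convergent index 11
i=0: a=16 ⇒ p=16, q=1
…
i=2: a=1 ⇒ p=81, q=5
…
i=4: a=1 ⇒ p=227, q=14
i=5: a=1 ⇒ p=373, q=23
…
i=8: a=1 ⇒ p=12017, q=741
…
i=10: a=1 ⇒ p=30229, q=1864
i=11: a=4 ⇒ p=139128, q=8579
fundamental: x₁=139128, y₁=8579  (since 19356600384 − 263·73599241 = 1)
(139128+8579√263)^2 = 38713200767 + 2387158224√263
(139128+8579√263)^3 = 10772180392483224 + 664241098768765√263

139128 8579
38713200767 2387158224
10772180392483224 664241098768765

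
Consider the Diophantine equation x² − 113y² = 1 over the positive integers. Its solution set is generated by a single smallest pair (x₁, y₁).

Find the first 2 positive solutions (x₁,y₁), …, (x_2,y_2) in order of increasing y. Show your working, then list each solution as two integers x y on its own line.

√113 = [10; 1,1,1,2,2,1,1,1,20, …], period ℓ=9 (odd) → k=17
k=0  a_k=10  p_k/q_k = 10/1
k=1  a_k=1  p_k/q_k = 11/1
k=2  a_k=1  p_k/q_k = 21/2
…
k=5  a_k=2  p_k/q_k = 202/19
k=6  a_k=1  p_k/q_k = 287/27
k=7  a_k=1  p_k/q_k = 489/46
…
k=10  a_k=1  p_k/q_k = 16785/1579
k=11  a_k=1  p_k/q_k = 32794/3085
k=12  a_k=1  p_k/q_k = 49579/4664
k=13  a_k=2  p_k/q_k = 131952/12413
k=14  a_k=2  p_k/q_k = 313483/29490
k=15  a_k=1  p_k/q_k = 445435/41903
k=16  a_k=1  p_k/q_k = 758918/71393
k=17  a_k=1  p_k/q_k = 1204353/113296
fundamental: x₁=1204353, y₁=113296  (since 1450466148609 − 113·12835983616 = 1)
n=2: (1204353,113296)∘(1204353,113296) = (1204353·1204353+113·113296·113296, 1204353·113296+113296·1204353) = (2900932297217,272896754976)

1204353 113296
2900932297217 272896754976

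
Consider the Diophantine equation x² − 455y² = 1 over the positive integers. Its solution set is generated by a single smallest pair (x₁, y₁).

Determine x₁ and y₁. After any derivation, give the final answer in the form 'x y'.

64 3

√455 = [21; 3,42, …], period ℓ=2 (even) → k=1
i=0: a=21 ⇒ p=21, q=1
i=1: a=3 ⇒ p=64, q=3
(x₁, y₁) = (64, 3);  64² − 455·3² = 1 ✓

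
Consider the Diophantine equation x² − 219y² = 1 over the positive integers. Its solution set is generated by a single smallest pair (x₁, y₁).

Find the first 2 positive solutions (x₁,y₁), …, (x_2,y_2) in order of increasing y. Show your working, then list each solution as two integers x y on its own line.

[14; 1,3,1,28] for √219; ℓ=4 ⇒ convergent index 3
a_0=14:  p_0=14·1+0=14,  q_0=14·0+1=1
a_1=1:  p_1=1·14+1=15,  q_1=1·1+0=1
a_2=3:  p_2=3·15+14=59,  q_2=3·1+1=4
a_3=1:  p_3=1·59+15=74,  q_3=1·4+1=5
(x₁, y₁) = (74, 5);  74² − 219·5² = 1 ✓
(74+5√219)^2 = 10951 + 740√219

74 5
10951 740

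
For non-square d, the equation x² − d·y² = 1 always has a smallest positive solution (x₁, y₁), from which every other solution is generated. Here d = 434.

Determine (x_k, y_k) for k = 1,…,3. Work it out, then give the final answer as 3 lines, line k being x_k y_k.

√434 → a₀=20, period (1,4,1,40); ℓ=4 even so k=3
step 0: (20, 1)  from 20·(1,0) + (0,1)
step 1: (21, 1)  from 1·(20,1) + (1,0)
step 2: (104, 5)  from 4·(21,1) + (20,1)
step 3: (125, 6)  from 1·(104,5) + (21,1)
→ (125, 6).  Check: 125²=15625, 434·6²=15624, difference 1.
(125+6√434)^2 = 31249 + 1500√434
(125+6√434)^3 = 7812125 + 374994√434

125 6
31249 1500
7812125 374994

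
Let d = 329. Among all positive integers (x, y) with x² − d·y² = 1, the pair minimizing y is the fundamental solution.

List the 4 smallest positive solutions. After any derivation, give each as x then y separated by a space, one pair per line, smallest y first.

2376415 131016
11294696504449 622696775280
53681772387237964255 2959571914453911384
255140338255224918953587201 14066342182173360946441440

[18; 7,4,2,1,1,4,1,1,2,4,7,36] for √329; ℓ=12 ⇒ convergent index 11
i=0: a=18 ⇒ p=18, q=1
i=1: a=7 ⇒ p=127, q=7
…
i=3: a=2 ⇒ p=1179, q=65
i=4: a=1 ⇒ p=1705, q=94
i=5: a=1 ⇒ p=2884, q=159
i=6: a=4 ⇒ p=13241, q=730
i=7: a=1 ⇒ p=16125, q=889
i=8: a=1 ⇒ p=29366, q=1619
…
i=10: a=4 ⇒ p=328794, q=18127
i=11: a=7 ⇒ p=2376415, q=131016
fundamental: x₁=2376415, y₁=131016  (since 5647348252225 − 329·17165192256 = 1)
(x_2, y_2) = (2376415·2376415 + 329·131016·131016, 2376415·131016 + 131016·2376415) = (11294696504449, 622696775280)
(x_3, y_3) = (2376415·11294696504449 + 329·131016·622696775280, 2376415·622696775280 + 131016·11294696504449) = (53681772387237964255, 2959571914453911384)
(x_4, y_4) = (2376415·53681772387237964255 + 329·131016·2959571914453911384, 2376415·2959571914453911384 + 131016·53681772387237964255) = (255140338255224918953587201, 14066342182173360946441440)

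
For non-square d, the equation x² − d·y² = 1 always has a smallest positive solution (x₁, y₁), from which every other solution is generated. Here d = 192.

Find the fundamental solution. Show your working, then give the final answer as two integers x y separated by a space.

[13; 1,5,1,26] for √192; ℓ=4 ⇒ convergent index 3
k=0  a_k=13  p_k/q_k = 13/1
…
k=2  a_k=5  p_k/q_k = 83/6
k=3  a_k=1  p_k/q_k = 97/7
fundamental: x₁=97, y₁=7  (since 9409 − 192·49 = 1)

97 7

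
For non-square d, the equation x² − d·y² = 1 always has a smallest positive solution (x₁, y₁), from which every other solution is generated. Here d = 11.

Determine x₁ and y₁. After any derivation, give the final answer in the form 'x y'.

10 3

d=11: √d = [3; 3,6] (ℓ=2, even), read p_1/q_1
i=0: a=3 ⇒ p=3, q=1
i=1: a=3 ⇒ p=10, q=3
(x₁, y₁) = (10, 3);  10² − 11·3² = 1 ✓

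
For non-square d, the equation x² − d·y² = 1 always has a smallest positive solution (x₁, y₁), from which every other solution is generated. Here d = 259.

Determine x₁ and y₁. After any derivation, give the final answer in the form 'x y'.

√259 = [16; 10,1,2,3,4,3,2,1,10,32, …], period ℓ=10 (even) → k=9
step 0: (16, 1)  from 16·(1,0) + (0,1)
step 1: (161, 10)  from 10·(16,1) + (1,0)
step 2: (177, 11)  from 1·(161,10) + (16,1)
step 3: (515, 32)  from 2·(177,11) + (161,10)
step 4: (1722, 107)  from 3·(515,32) + (177,11)
step 5: (7403, 460)  from 4·(1722,107) + (515,32)
step 6: (23931, 1487)  from 3·(7403,460) + (1722,107)
step 7: (55265, 3434)  from 2·(23931,1487) + (7403,460)
step 8: (79196, 4921)  from 1·(55265,3434) + (23931,1487)
step 9: (847225, 52644)  from 10·(79196,4921) + (55265,3434)
(x₁, y₁) = (847225, 52644);  847225² − 259·52644² = 1 ✓

847225 52644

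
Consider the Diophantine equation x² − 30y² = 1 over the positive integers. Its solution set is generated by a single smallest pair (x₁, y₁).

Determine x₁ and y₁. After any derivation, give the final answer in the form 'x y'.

11 2

√30 → a₀=5, period (2,10); ℓ=2 even so k=1
k=0  a_k=5  p_k/q_k = 5/1
k=1  a_k=2  p_k/q_k = 11/2
(x₁, y₁) = (11, 2);  11² − 30·2² = 1 ✓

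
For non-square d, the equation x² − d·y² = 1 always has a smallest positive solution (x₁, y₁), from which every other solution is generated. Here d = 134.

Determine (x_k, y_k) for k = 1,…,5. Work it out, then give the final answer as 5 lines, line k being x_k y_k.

√134 → a₀=11, period (1,1,2,1,3,…,1,1,22); ℓ=14 even so k=13
k=0  a_k=11  p_k/q_k = 11/1
k=1  a_k=1  p_k/q_k = 12/1
k=2  a_k=1  p_k/q_k = 23/2
k=3  a_k=2  p_k/q_k = 58/5
k=4  a_k=1  p_k/q_k = 81/7
k=5  a_k=3  p_k/q_k = 301/26
k=6  a_k=1  p_k/q_k = 382/33
…
k=8  a_k=1  p_k/q_k = 4503/389
k=9  a_k=3  p_k/q_k = 17630/1523
…
k=12  a_k=1  p_k/q_k = 84029/7259
k=13  a_k=1  p_k/q_k = 145925/12606
→ (145925, 12606).  Check: 145925²=21294105625, 134·12606²=21294105624, difference 1.
n=2: (145925,12606)∘(145925,12606) = (145925·145925+134·12606·12606, 145925·12606+12606·145925) = (42588211249,3679061100)
n=3: (42588211249,3679061100)∘(145925,12606) = (145925·42588211249+134·12606·3679061100, 145925·3679061100+12606·42588211249) = (12429369452874725,1073733982022394)
n=4: (12429369452874725,1073733982022394)∘(145925,12606) = (145925·12429369452874725+134·12606·1073733982022394, 145925·1073733982022394+12606·12429369452874725) = (3627511474778900280001,313369262649556627800)
n=5: (3627511474778900280001,313369262649556627800)∘(145925,12606) = (145925·3627511474778900280001+134·12606·313369262649556627800, 145925·313369262649556627800+12606·3627511474778900280001) = (1058689223901792677265417125,91456819303199367841407606)

145925 12606
42588211249 3679061100
12429369452874725 1073733982022394
3627511474778900280001 313369262649556627800
1058689223901792677265417125 91456819303199367841407606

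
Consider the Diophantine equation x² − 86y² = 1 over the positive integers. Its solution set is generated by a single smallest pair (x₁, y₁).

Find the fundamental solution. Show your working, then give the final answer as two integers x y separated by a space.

√86 = [9; 3,1,1,1,8,1,1,1,3,18, …], period ℓ=10 (even) → k=9
step 0: (9, 1)  from 9·(1,0) + (0,1)
step 1: (28, 3)  from 3·(9,1) + (1,0)
…
step 4: (102, 11)  from 1·(65,7) + (37,4)
…
step 6: (983, 106)  from 1·(881,95) + (102,11)
step 7: (1864, 201)  from 1·(983,106) + (881,95)
step 8: (2847, 307)  from 1·(1864,201) + (983,106)
step 9: (10405, 1122)  from 3·(2847,307) + (1864,201)
fundamental: x₁=10405, y₁=1122  (since 108264025 − 86·1258884 = 1)

10405 1122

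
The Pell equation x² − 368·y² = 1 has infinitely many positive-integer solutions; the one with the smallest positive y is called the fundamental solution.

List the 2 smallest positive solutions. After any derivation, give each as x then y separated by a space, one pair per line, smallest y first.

√368 → a₀=19, period (5,2,5,38); ℓ=4 even so k=3
a_0=19:  p_0=19·1+0=19,  q_0=19·0+1=1
a_1=5:  p_1=5·19+1=96,  q_1=5·1+0=5
a_2=2:  p_2=2·96+19=211,  q_2=2·5+1=11
a_3=5:  p_3=5·211+96=1151,  q_3=5·11+5=60
→ (1151, 60).  Check: 1151²=1324801, 368·60²=1324800, difference 1.
(1151+60√368)^2 = 2649601 + 138120√368

1151 60
2649601 138120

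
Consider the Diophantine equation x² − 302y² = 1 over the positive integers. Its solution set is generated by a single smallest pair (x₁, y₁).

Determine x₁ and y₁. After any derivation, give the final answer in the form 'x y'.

4276623 246092

√302 = [17; 2,1,1,1,4,…,1,2,34, …], period ℓ=16 (even) → k=15
a_0=17:  p_0=17·1+0=17,  q_0=17·0+1=1
a_1=2:  p_1=2·17+1=35,  q_1=2·1+0=2
a_2=1:  p_2=1·35+17=52,  q_2=1·2+1=3
a_3=1:  p_3=1·52+35=87,  q_3=1·3+2=5
a_4=1:  p_4=1·87+52=139,  q_4=1·5+3=8
a_5=4:  p_5=4·139+87=643,  q_5=4·8+5=37
a_6=2:  p_6=2·643+139=1425,  q_6=2·37+8=82
a_7=1:  p_7=1·1425+643=2068,  q_7=1·82+37=119
a_8=16:  p_8=16·2068+1425=34513,  q_8=16·119+82=1986
…
a_11=4:  p_11=4·107675+36581=467281,  q_11=4·6196+2105=26889
a_12=1:  p_12=1·467281+107675=574956,  q_12=1·26889+6196=33085
a_13=1:  p_13=1·574956+467281=1042237,  q_13=1·33085+26889=59974
a_14=1:  p_14=1·1042237+574956=1617193,  q_14=1·59974+33085=93059
a_15=2:  p_15=2·1617193+1042237=4276623,  q_15=2·93059+59974=246092
fundamental: x₁=4276623, y₁=246092  (since 18289504284129 − 302·60561272464 = 1)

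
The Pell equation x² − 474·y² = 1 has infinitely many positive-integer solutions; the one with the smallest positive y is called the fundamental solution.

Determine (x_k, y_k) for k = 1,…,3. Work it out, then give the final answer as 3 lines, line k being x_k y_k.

√474 = [21; 1,3,2,1,1,…,3,1,42, …], period ℓ=14 (even) → k=13
a_0=21:  p_0=21·1+0=21,  q_0=21·0+1=1
a_1=1:  p_1=1·21+1=22,  q_1=1·1+0=1
a_2=3:  p_2=3·22+21=87,  q_2=3·1+1=4
a_3=2:  p_3=2·87+22=196,  q_3=2·4+1=9
a_4=1:  p_4=1·196+87=283,  q_4=1·9+4=13
a_5=1:  p_5=1·283+196=479,  q_5=1·13+9=22
a_6=1:  p_6=1·479+283=762,  q_6=1·22+13=35
a_7=6:  p_7=6·762+479=5051,  q_7=6·35+22=232
…
a_9=1:  p_9=1·5813+5051=10864,  q_9=1·267+232=499
a_10=1:  p_10=1·10864+5813=16677,  q_10=1·499+267=766
a_11=2:  p_11=2·16677+10864=44218,  q_11=2·766+499=2031
a_12=3:  p_12=3·44218+16677=149331,  q_12=3·2031+766=6859
a_13=1:  p_13=1·149331+44218=193549,  q_13=1·6859+2031=8890
→ (193549, 8890).  Check: 193549²=37461215401, 474·8890²=37461215400, difference 1.
n=2: (193549,8890)∘(193549,8890) = (193549·193549+474·8890·8890, 193549·8890+8890·193549) = (74922430801,3441301220)
n=3: (74922430801,3441301220)∘(193549,8890) = (193549·74922430801+474·8890·3441301220, 193549·3441301220+8890·74922430801) = (29002323118011949,1332120819650670)

193549 8890
74922430801 3441301220
29002323118011949 1332120819650670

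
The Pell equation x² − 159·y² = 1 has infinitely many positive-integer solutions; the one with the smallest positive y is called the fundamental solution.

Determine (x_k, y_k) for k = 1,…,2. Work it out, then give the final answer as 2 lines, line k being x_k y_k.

√159 → a₀=12, period (1,1,1,1,3,1,1,1,1,24); ℓ=10 even so k=9
a_0=12:  p_0=12·1+0=12,  q_0=12·0+1=1
a_1=1:  p_1=1·12+1=13,  q_1=1·1+0=1
a_2=1:  p_2=1·13+12=25,  q_2=1·1+1=2
…
a_7=1:  p_7=1·290+227=517,  q_7=1·23+18=41
a_8=1:  p_8=1·517+290=807,  q_8=1·41+23=64
a_9=1:  p_9=1·807+517=1324,  q_9=1·64+41=105
(x₁, y₁) = (1324, 105);  1324² − 159·105² = 1 ✓
(x_2, y_2) = (1324·1324 + 159·105·105, 1324·105 + 105·1324) = (3505951, 278040)

1324 105
3505951 278040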